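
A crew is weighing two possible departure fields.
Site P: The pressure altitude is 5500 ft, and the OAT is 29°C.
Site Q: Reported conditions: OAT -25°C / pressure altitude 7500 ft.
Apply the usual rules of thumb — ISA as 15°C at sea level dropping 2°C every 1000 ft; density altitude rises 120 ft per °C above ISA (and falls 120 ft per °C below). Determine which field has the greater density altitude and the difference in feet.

Site P by 4000 ft

Site P: ISA temp = 4°C, deviation +25°C, DA = 5500 + 120 × 25 = 8500 ft.
Site Q: ISA temp = 0°C, deviation -25°C, DA = 7500 + 120 × (-25) = 4500 ft.
Site P is higher by 8500 − 4500 = 4000 ft.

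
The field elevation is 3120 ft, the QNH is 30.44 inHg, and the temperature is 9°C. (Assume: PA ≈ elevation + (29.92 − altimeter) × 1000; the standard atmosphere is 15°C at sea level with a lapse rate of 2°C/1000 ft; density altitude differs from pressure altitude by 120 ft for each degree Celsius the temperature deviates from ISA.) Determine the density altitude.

Pressure altitude = 3120 + (29.92 − 30.44) × 1000 = 3120 + (-520) = 2600 ft.
ISA temperature at 2600 ft = 15 − 2 × (2600/1000) = 9.8°C.
ISA deviation = 9 − 9.8 = -0.8°C.
Density altitude = 2600 + 120 × (-0.8) = 2504 ft.

2504 ft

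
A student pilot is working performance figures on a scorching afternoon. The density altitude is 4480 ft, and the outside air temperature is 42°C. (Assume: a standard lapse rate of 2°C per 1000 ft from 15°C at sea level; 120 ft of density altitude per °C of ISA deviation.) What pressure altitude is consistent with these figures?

DA = PA + 120 × (OAT − (15 − 2·PA/1000)) = PA + 120·OAT − 1800 + 0.24·PA = 1.24·PA + 120·OAT − 1800.
So 1.24·PA = 4480 − 120 × 42 + 1800 = 1240.
PA = 1240 / 1.24 = 1000 ft.

1000 ft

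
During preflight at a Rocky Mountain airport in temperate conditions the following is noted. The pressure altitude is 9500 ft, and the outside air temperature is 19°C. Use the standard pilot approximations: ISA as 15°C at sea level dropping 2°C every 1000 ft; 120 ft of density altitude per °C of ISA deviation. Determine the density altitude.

ISA temperature at 9500 ft = 15 − 2 × (9500/1000) = -4°C.
ISA deviation = 19 − (-4) = +23°C.
Density altitude = 9500 + 120 × (23) = 9500 + (+2760) = 12260 ft.

12260 ft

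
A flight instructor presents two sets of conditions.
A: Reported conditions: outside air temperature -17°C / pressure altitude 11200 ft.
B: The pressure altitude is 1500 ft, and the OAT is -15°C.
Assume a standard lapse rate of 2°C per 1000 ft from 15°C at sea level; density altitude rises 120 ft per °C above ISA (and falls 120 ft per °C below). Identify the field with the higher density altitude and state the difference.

A: ISA temp = -7.4°C, deviation -9.6°C, DA = 11200 + 120 × (-9.6) = 10048 ft.
B: ISA temp = 12°C, deviation -27°C, DA = 1500 + 120 × (-27) = -1740 ft.
A is higher by 10048 − (-1740) = 11788 ft.

A by 11788 ft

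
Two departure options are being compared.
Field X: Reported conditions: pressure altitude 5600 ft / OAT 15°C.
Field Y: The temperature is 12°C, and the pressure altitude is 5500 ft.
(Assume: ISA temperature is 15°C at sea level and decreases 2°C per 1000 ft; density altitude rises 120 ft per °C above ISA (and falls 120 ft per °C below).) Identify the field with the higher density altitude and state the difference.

Field X: ISA temp = 3.8°C, deviation +11.2°C, DA = 5600 + 120 × 11.2 = 6944 ft.
Field Y: ISA temp = 4°C, deviation +8°C, DA = 5500 + 120 × 8 = 6460 ft.
Field X is higher by 6944 − 6460 = 484 ft.

Field X by 484 ft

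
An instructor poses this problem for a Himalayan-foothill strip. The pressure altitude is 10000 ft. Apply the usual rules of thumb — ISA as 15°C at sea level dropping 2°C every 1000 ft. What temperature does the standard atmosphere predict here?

-5°C

ISA temperature = 15 − 2 × (10000/1000) = 15 − 20 = -5°C.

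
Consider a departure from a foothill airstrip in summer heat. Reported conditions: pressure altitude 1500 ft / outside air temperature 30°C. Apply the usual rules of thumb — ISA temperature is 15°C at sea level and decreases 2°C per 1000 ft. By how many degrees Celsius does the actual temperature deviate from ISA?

ISA temperature at 1500 ft = 15 − 2 × (1500/1000) = 12°C.
Deviation = OAT − ISA = 30 − 12 = +18°C.

ISA+18°C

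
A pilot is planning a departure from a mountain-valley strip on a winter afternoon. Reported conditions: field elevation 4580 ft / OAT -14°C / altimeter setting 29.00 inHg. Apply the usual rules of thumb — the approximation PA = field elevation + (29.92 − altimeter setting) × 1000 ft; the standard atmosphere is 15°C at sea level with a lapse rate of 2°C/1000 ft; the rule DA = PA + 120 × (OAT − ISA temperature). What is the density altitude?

3340 ft

Pressure altitude = 4580 + (29.92 − 29.00) × 1000 = 4580 + (+920) = 5500 ft.
ISA temperature at 5500 ft = 15 − 2 × (5500/1000) = 4°C.
ISA deviation = -14 − 4 = -18°C.
Density altitude = 5500 + 120 × (-18) = 3340 ft.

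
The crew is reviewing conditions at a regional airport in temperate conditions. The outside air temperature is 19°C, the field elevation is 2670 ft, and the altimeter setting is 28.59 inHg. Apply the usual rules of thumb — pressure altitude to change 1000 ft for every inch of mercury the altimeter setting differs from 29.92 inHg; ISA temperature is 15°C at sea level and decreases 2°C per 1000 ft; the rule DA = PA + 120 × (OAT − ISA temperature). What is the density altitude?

5440 ft

Pressure altitude = 2670 + (29.92 − 28.59) × 1000 = 2670 + (+1330) = 4000 ft.
ISA temperature at 4000 ft = 15 − 2 × (4000/1000) = 7°C.
ISA deviation = 19 − 7 = +12°C.
Density altitude = 4000 + 120 × (12) = 5440 ft.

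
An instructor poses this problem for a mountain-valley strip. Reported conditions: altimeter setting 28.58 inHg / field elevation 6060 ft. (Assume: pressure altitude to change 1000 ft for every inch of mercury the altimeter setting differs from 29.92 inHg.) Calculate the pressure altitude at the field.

7400 ft

Pressure correction = (29.92 − 28.58) × 1000 = +1340 ft.
Pressure altitude = 6060 + (+1340) = 7400 ft.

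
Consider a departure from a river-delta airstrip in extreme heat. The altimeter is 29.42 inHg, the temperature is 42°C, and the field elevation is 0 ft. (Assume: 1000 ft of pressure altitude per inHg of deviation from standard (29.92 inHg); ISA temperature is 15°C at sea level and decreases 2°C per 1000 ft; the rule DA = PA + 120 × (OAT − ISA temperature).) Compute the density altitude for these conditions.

Pressure altitude = 0 + (29.92 − 29.42) × 1000 = 0 + (+500) = 500 ft.
ISA temperature at 500 ft = 15 − 2 × (500/1000) = 14°C.
ISA deviation = 42 − 14 = +28°C.
Density altitude = 500 + 120 × (28) = 3860 ft.

3860 ft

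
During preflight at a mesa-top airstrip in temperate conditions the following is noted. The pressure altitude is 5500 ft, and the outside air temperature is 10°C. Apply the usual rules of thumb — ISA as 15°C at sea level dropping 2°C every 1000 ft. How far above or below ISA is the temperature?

ISA temperature at 5500 ft = 15 − 2 × (5500/1000) = 4°C.
Deviation = OAT − ISA = 10 − 4 = +6°C.

ISA+6°C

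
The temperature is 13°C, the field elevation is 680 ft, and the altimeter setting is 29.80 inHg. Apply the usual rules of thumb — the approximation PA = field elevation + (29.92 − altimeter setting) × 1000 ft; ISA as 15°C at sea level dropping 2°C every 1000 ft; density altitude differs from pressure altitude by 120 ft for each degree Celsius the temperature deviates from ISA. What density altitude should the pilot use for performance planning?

752 ft

Pressure altitude = 680 + (29.92 − 29.80) × 1000 = 680 + (+120) = 800 ft.
ISA temperature at 800 ft = 15 − 2 × (800/1000) = 13.4°C.
ISA deviation = 13 − 13.4 = -0.4°C.
Density altitude = 800 + 120 × (-0.4) = 752 ft.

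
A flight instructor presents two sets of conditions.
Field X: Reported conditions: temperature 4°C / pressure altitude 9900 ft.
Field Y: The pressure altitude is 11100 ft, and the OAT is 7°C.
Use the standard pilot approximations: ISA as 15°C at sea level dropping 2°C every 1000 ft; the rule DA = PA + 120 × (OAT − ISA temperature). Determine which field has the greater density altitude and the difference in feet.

Field X: ISA temp = -4.8°C, deviation +8.8°C, DA = 9900 + 120 × 8.8 = 10956 ft.
Field Y: ISA temp = -7.2°C, deviation +14.2°C, DA = 11100 + 120 × 14.2 = 12804 ft.
Field Y is higher by 12804 − 10956 = 1848 ft.

Field Y by 1848 ft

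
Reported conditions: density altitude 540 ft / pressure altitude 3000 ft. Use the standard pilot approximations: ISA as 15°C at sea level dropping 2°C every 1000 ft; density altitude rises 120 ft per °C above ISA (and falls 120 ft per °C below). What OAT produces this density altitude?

Density altitude − pressure altitude = 540 − 3000 = -2460 ft.
At 120 ft/°C that is an ISA deviation of -2460/120 = -20.5°C.
ISA temperature at 3000 ft = 15 − 2 × (3000/1000) = 9°C.
OAT = ISA + deviation = 9 + (-20.5) = -11.5°C.

-11.5°C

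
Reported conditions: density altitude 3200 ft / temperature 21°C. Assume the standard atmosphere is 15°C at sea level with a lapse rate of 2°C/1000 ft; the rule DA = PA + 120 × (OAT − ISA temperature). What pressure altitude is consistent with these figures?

DA = PA + 120 × (OAT − (15 − 2·PA/1000)) = PA + 120·OAT − 1800 + 0.24·PA = 1.24·PA + 120·OAT − 1800.
So 1.24·PA = 3200 − 120 × 21 + 1800 = 2480.
PA = 2480 / 1.24 = 2000 ft.

2000 ft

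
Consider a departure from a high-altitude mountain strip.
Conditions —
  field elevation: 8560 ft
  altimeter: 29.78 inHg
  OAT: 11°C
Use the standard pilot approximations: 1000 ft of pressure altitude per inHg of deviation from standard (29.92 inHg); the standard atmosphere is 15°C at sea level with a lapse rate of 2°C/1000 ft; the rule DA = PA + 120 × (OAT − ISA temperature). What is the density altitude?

Pressure altitude = 8560 + (29.92 − 29.78) × 1000 = 8560 + (+140) = 8700 ft.
ISA temperature at 8700 ft = 15 − 2 × (8700/1000) = -2.4°C.
ISA deviation = 11 − (-2.4) = +13.4°C.
Density altitude = 8700 + 120 × (13.4) = 10308 ft.

10308 ft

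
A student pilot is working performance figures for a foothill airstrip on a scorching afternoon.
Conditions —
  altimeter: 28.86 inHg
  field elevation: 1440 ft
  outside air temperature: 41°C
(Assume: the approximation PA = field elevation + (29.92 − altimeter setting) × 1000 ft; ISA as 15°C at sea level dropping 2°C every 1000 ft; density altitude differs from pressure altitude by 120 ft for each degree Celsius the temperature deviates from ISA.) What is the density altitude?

6220 ft

Pressure altitude = 1440 + (29.92 − 28.86) × 1000 = 1440 + (+1060) = 2500 ft.
ISA temperature at 2500 ft = 15 − 2 × (2500/1000) = 10°C.
ISA deviation = 41 − 10 = +31°C.
Density altitude = 2500 + 120 × (31) = 6220 ft.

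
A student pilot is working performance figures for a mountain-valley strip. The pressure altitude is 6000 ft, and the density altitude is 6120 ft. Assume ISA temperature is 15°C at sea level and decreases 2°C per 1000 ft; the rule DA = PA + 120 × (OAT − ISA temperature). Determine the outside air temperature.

Density altitude − pressure altitude = 6120 − 6000 = +120 ft.
At 120 ft/°C that is an ISA deviation of 120/120 = +1°C.
ISA temperature at 6000 ft = 15 − 2 × (6000/1000) = 3°C.
OAT = ISA + deviation = 3 + (+1) = 4°C.

4°C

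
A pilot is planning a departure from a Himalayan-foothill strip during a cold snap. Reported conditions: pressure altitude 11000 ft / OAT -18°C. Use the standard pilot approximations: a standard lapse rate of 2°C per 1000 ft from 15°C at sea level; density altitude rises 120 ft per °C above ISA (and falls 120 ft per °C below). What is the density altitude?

ISA temperature at 11000 ft = 15 − 2 × (11000/1000) = -7°C.
ISA deviation = -18 − (-7) = -11°C.
Density altitude = 11000 + 120 × (-11) = 11000 + (-1320) = 9680 ft.

9680 ft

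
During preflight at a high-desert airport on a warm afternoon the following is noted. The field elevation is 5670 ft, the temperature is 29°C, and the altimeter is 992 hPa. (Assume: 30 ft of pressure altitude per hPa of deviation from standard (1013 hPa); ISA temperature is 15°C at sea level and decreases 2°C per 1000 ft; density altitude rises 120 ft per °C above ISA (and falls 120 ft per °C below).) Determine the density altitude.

Pressure altitude = 5670 + (1013 − 992) × 30 = 5670 + (+630) = 6300 ft.
ISA temperature at 6300 ft = 15 − 2 × (6300/1000) = 2.4°C.
ISA deviation = 29 − 2.4 = +26.6°C.
Density altitude = 6300 + 120 × (26.6) = 9492 ft.

9492 ft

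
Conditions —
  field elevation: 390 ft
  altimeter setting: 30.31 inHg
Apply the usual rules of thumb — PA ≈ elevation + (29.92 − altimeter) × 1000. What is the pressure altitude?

Pressure correction = (29.92 − 30.31) × 1000 = -390 ft.
Pressure altitude = 390 + (-390) = 0 ft.

0 ft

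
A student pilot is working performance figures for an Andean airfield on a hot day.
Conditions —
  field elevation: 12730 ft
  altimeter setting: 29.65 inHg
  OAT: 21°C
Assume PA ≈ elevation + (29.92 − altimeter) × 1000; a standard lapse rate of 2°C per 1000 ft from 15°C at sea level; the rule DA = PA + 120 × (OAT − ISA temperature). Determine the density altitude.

16840 ft

Pressure altitude = 12730 + (29.92 − 29.65) × 1000 = 12730 + (+270) = 13000 ft.
ISA temperature at 13000 ft = 15 − 2 × (13000/1000) = -11°C.
ISA deviation = 21 − (-11) = +32°C.
Density altitude = 13000 + 120 × (32) = 16840 ft.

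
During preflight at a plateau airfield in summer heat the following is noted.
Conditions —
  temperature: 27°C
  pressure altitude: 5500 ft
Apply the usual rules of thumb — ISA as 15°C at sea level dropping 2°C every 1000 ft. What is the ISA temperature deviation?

ISA+23°C

ISA temperature at 5500 ft = 15 − 2 × (5500/1000) = 4°C.
Deviation = OAT − ISA = 27 − 4 = +23°C.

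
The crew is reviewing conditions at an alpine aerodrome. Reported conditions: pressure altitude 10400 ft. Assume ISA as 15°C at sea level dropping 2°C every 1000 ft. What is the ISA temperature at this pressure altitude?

ISA temperature = 15 − 2 × (10400/1000) = 15 − 20.8 = -5.8°C.

-5.8°C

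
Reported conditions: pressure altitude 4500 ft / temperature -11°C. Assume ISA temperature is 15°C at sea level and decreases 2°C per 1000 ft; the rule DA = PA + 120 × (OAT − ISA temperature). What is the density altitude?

2460 ft

ISA temperature at 4500 ft = 15 − 2 × (4500/1000) = 6°C.
ISA deviation = -11 − 6 = -17°C.
Density altitude = 4500 + 120 × (-17) = 4500 + (-2040) = 2460 ft.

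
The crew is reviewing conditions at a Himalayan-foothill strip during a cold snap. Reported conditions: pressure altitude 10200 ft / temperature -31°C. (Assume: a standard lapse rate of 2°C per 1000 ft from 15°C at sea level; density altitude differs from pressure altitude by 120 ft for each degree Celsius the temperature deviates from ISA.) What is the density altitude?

ISA temperature at 10200 ft = 15 − 2 × (10200/1000) = -5.4°C.
ISA deviation = -31 − (-5.4) = -25.6°C.
Density altitude = 10200 + 120 × (-25.6) = 10200 + (-3072) = 7128 ft.

7128 ft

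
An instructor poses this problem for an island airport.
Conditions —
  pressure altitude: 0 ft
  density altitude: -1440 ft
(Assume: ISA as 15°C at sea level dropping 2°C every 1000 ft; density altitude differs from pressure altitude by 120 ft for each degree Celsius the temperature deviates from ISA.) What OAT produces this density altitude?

3°C

Density altitude − pressure altitude = -1440 − 0 = -1440 ft.
At 120 ft/°C that is an ISA deviation of -1440/120 = -12°C.
ISA temperature at 0 ft = 15 − 2 × (0/1000) = 15°C.
OAT = ISA + deviation = 15 + (-12) = 3°C.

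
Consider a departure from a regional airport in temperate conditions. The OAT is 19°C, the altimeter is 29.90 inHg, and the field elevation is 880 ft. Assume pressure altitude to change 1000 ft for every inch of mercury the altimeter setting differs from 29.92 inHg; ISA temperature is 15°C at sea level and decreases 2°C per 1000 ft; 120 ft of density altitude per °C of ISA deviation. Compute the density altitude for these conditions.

Pressure altitude = 880 + (29.92 − 29.90) × 1000 = 880 + (+20) = 900 ft.
ISA temperature at 900 ft = 15 − 2 × (900/1000) = 13.2°C.
ISA deviation = 19 − 13.2 = +5.8°C.
Density altitude = 900 + 120 × (5.8) = 1596 ft.

1596 ft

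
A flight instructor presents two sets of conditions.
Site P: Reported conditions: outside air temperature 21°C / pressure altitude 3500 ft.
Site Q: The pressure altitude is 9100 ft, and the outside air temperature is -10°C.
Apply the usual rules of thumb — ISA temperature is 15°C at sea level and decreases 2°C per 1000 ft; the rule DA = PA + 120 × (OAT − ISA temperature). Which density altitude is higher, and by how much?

Site P: ISA temp = 8°C, deviation +13°C, DA = 3500 + 120 × 13 = 5060 ft.
Site Q: ISA temp = -3.2°C, deviation -6.8°C, DA = 9100 + 120 × (-6.8) = 8284 ft.
Site Q is higher by 8284 − 5060 = 3224 ft.

Site Q by 3224 ft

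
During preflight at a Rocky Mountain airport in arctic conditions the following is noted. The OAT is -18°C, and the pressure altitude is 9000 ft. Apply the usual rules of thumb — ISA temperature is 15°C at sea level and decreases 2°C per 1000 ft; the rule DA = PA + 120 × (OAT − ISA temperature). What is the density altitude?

ISA temperature at 9000 ft = 15 − 2 × (9000/1000) = -3°C.
ISA deviation = -18 − (-3) = -15°C.
Density altitude = 9000 + 120 × (-15) = 9000 + (-1800) = 7200 ft.

7200 ft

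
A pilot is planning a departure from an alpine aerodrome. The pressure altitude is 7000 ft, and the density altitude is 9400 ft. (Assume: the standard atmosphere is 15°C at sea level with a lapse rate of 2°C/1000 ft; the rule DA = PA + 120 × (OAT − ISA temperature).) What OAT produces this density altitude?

Density altitude − pressure altitude = 9400 − 7000 = +2400 ft.
At 120 ft/°C that is an ISA deviation of 2400/120 = +20°C.
ISA temperature at 7000 ft = 15 − 2 × (7000/1000) = 1°C.
OAT = ISA + deviation = 1 + (+20) = 21°C.

21°C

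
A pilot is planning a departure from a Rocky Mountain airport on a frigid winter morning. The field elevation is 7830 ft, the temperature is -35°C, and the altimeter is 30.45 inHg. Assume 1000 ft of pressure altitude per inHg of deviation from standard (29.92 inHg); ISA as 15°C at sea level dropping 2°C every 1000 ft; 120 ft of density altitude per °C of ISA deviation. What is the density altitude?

Pressure altitude = 7830 + (29.92 − 30.45) × 1000 = 7830 + (-530) = 7300 ft.
ISA temperature at 7300 ft = 15 − 2 × (7300/1000) = 0.4°C.
ISA deviation = -35 − 0.4 = -35.4°C.
Density altitude = 7300 + 120 × (-35.4) = 3052 ft.

3052 ft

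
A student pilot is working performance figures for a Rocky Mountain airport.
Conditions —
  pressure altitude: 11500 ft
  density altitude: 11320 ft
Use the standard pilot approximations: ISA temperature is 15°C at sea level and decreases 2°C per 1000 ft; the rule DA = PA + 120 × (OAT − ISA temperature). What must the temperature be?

Density altitude − pressure altitude = 11320 − 11500 = -180 ft.
At 120 ft/°C that is an ISA deviation of -180/120 = -1.5°C.
ISA temperature at 11500 ft = 15 − 2 × (11500/1000) = -8°C.
OAT = ISA + deviation = -8 + (-1.5) = -9.5°C.

-9.5°C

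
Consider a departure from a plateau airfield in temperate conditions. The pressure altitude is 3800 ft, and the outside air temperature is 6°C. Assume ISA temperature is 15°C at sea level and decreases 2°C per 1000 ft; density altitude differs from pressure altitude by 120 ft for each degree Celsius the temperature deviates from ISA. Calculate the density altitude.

3632 ft

ISA temperature at 3800 ft = 15 − 2 × (3800/1000) = 7.4°C.
ISA deviation = 6 − 7.4 = -1.4°C.
Density altitude = 3800 + 120 × (-1.4) = 3800 + (-168) = 3632 ft.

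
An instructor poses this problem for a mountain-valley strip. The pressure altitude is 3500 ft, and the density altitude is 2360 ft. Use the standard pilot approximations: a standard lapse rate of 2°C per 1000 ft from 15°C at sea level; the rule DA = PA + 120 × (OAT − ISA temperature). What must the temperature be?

-1.5°C

Density altitude − pressure altitude = 2360 − 3500 = -1140 ft.
At 120 ft/°C that is an ISA deviation of -1140/120 = -9.5°C.
ISA temperature at 3500 ft = 15 − 2 × (3500/1000) = 8°C.
OAT = ISA + deviation = 8 + (-9.5) = -1.5°C.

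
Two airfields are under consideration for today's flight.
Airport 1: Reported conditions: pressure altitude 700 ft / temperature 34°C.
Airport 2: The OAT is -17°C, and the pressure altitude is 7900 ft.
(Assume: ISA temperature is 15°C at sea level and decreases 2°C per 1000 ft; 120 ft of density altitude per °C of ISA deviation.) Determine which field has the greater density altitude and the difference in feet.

Airport 1: ISA temp = 13.6°C, deviation +20.4°C, DA = 700 + 120 × 20.4 = 3148 ft.
Airport 2: ISA temp = -0.8°C, deviation -16.2°C, DA = 7900 + 120 × (-16.2) = 5956 ft.
Airport 2 is higher by 5956 − 3148 = 2808 ft.

Airport 2 by 2808 ft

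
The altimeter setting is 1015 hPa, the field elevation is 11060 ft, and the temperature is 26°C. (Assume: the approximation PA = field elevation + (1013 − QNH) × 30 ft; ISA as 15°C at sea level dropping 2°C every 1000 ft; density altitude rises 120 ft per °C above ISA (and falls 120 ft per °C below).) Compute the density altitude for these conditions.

Pressure altitude = 11060 + (1013 − 1015) × 30 = 11060 + (-60) = 11000 ft.
ISA temperature at 11000 ft = 15 − 2 × (11000/1000) = -7°C.
ISA deviation = 26 − (-7) = +33°C.
Density altitude = 11000 + 120 × (33) = 14960 ft.

14960 ft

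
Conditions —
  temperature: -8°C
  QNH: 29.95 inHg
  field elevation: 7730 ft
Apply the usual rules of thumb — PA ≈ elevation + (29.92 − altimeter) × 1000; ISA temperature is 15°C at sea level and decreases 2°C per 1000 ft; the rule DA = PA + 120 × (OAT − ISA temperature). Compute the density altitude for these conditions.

6788 ft

Pressure altitude = 7730 + (29.92 − 29.95) × 1000 = 7730 + (-30) = 7700 ft.
ISA temperature at 7700 ft = 15 − 2 × (7700/1000) = -0.4°C.
ISA deviation = -8 − (-0.4) = -7.6°C.
Density altitude = 7700 + 120 × (-7.6) = 6788 ft.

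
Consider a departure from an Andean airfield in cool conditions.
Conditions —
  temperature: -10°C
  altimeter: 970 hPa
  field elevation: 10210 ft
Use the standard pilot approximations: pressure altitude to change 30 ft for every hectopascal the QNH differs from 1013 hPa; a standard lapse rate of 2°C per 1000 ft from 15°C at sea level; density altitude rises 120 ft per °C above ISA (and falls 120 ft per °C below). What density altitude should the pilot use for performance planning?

Pressure altitude = 10210 + (1013 − 970) × 30 = 10210 + (+1290) = 11500 ft.
ISA temperature at 11500 ft = 15 − 2 × (11500/1000) = -8°C.
ISA deviation = -10 − (-8) = -2°C.
Density altitude = 11500 + 120 × (-2) = 11260 ft.

11260 ft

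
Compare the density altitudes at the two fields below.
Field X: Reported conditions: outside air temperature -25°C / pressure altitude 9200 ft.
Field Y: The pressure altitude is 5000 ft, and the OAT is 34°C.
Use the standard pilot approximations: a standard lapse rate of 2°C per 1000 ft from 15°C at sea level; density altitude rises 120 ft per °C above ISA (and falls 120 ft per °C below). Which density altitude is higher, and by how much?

Field X: ISA temp = -3.4°C, deviation -21.6°C, DA = 9200 + 120 × (-21.6) = 6608 ft.
Field Y: ISA temp = 5°C, deviation +29°C, DA = 5000 + 120 × 29 = 8480 ft.
Field Y is higher by 8480 − 6608 = 1872 ft.

Field Y by 1872 ft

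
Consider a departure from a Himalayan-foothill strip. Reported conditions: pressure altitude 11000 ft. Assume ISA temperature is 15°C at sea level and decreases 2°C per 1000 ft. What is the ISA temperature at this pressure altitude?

-7°C

ISA temperature = 15 − 2 × (11000/1000) = 15 − 22 = -7°C.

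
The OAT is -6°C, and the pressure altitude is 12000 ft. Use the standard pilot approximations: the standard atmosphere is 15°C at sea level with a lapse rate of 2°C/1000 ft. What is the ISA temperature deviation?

ISA+3°C

ISA temperature at 12000 ft = 15 − 2 × (12000/1000) = -9°C.
Deviation = OAT − ISA = -6 − (-9) = +3°C.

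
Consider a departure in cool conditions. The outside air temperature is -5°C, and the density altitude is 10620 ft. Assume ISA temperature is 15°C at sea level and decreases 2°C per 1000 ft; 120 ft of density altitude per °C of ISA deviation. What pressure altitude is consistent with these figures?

DA = PA + 120 × (OAT − (15 − 2·PA/1000)) = PA + 120·OAT − 1800 + 0.24·PA = 1.24·PA + 120·OAT − 1800.
So 1.24·PA = 10620 − 120 × (-5) + 1800 = 13020.
PA = 13020 / 1.24 = 10500 ft.

10500 ft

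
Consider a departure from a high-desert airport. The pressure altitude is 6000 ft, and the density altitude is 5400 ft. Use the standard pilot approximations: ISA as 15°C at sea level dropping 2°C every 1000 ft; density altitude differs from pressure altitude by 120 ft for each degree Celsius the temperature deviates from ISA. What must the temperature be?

Density altitude − pressure altitude = 5400 − 6000 = -600 ft.
At 120 ft/°C that is an ISA deviation of -600/120 = -5°C.
ISA temperature at 6000 ft = 15 − 2 × (6000/1000) = 3°C.
OAT = ISA + deviation = 3 + (-5) = -2°C.

-2°C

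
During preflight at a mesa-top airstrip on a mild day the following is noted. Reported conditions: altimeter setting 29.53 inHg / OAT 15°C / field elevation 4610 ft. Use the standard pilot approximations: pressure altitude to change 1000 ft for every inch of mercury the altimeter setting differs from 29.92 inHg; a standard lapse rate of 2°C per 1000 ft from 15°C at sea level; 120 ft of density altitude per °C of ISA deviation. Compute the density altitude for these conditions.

Pressure altitude = 4610 + (29.92 − 29.53) × 1000 = 4610 + (+390) = 5000 ft.
ISA temperature at 5000 ft = 15 − 2 × (5000/1000) = 5°C.
ISA deviation = 15 − 5 = +10°C.
Density altitude = 5000 + 120 × (10) = 6200 ft.

6200 ft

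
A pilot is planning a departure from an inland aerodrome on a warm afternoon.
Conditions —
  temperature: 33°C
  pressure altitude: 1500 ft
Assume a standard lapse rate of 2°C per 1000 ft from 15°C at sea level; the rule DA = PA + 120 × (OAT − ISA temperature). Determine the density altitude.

ISA temperature at 1500 ft = 15 − 2 × (1500/1000) = 12°C.
ISA deviation = 33 − 12 = +21°C.
Density altitude = 1500 + 120 × (21) = 1500 + (+2520) = 4020 ft.

4020 ft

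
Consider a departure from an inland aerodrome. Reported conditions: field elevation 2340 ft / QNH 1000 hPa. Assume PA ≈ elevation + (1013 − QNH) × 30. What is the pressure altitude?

Pressure correction = (1013 − 1000) × 30 = +390 ft.
Pressure altitude = 2340 + (+390) = 2730 ft.

2730 ft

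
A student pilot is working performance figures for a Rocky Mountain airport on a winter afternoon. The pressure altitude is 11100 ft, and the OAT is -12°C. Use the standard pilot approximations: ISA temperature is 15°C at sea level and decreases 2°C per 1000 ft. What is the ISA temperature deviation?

ISA-4.8°C

ISA temperature at 11100 ft = 15 − 2 × (11100/1000) = -7.2°C.
Deviation = OAT − ISA = -12 − (-7.2) = -4.8°C.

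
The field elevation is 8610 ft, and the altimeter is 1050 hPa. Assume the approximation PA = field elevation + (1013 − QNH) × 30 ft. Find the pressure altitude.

7500 ft

Pressure correction = (1013 − 1050) × 30 = -1110 ft.
Pressure altitude = 8610 + (-1110) = 7500 ft.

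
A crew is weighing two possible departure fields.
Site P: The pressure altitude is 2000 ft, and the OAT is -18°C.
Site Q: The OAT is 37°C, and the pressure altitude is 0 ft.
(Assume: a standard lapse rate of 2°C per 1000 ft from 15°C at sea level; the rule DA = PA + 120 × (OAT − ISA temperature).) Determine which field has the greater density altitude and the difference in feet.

Site P: ISA temp = 11°C, deviation -29°C, DA = 2000 + 120 × (-29) = -1480 ft.
Site Q: ISA temp = 15°C, deviation +22°C, DA = 0 + 120 × 22 = 2640 ft.
Site Q is higher by 2640 − (-1480) = 4120 ft.

Site Q by 4120 ft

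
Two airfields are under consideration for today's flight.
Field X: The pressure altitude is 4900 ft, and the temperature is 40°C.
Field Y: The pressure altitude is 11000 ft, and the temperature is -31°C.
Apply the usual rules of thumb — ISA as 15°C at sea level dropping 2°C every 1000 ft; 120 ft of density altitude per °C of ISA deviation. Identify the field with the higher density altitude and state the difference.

Field X by 956 ft

Field X: ISA temp = 5.2°C, deviation +34.8°C, DA = 4900 + 120 × 34.8 = 9076 ft.
Field Y: ISA temp = -7°C, deviation -24°C, DA = 11000 + 120 × (-24) = 8120 ft.
Field X is higher by 9076 − 8120 = 956 ft.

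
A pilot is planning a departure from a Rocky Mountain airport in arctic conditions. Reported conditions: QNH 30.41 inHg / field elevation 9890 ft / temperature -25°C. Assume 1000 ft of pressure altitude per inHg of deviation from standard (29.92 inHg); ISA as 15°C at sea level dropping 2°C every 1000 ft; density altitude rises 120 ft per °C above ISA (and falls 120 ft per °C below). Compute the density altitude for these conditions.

6856 ft

Pressure altitude = 9890 + (29.92 − 30.41) × 1000 = 9890 + (-490) = 9400 ft.
ISA temperature at 9400 ft = 15 − 2 × (9400/1000) = -3.8°C.
ISA deviation = -25 − (-3.8) = -21.2°C.
Density altitude = 9400 + 120 × (-21.2) = 6856 ft.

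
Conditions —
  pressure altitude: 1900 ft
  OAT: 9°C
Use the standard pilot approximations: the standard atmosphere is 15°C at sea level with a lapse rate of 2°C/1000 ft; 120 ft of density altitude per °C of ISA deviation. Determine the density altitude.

ISA temperature at 1900 ft = 15 − 2 × (1900/1000) = 11.2°C.
ISA deviation = 9 − 11.2 = -2.2°C.
Density altitude = 1900 + 120 × (-2.2) = 1900 + (-264) = 1636 ft.

1636 ft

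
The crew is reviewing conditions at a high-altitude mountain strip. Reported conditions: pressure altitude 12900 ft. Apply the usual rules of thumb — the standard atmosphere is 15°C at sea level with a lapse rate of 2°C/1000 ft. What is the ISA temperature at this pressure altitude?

ISA temperature = 15 − 2 × (12900/1000) = 15 − 25.8 = -10.8°C.

-10.8°C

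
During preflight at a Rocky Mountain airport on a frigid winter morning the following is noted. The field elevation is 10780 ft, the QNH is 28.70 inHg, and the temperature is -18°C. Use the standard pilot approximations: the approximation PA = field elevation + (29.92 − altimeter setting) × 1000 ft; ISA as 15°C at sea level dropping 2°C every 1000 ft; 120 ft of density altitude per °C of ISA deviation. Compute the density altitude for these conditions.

10920 ft

Pressure altitude = 10780 + (29.92 − 28.70) × 1000 = 10780 + (+1220) = 12000 ft.
ISA temperature at 12000 ft = 15 − 2 × (12000/1000) = -9°C.
ISA deviation = -18 − (-9) = -9°C.
Density altitude = 12000 + 120 × (-9) = 10920 ft.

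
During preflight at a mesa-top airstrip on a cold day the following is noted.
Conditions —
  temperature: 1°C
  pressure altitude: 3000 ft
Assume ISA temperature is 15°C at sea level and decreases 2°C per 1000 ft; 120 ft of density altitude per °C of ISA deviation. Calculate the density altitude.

ISA temperature at 3000 ft = 15 − 2 × (3000/1000) = 9°C.
ISA deviation = 1 − 9 = -8°C.
Density altitude = 3000 + 120 × (-8) = 3000 + (-960) = 2040 ft.

2040 ft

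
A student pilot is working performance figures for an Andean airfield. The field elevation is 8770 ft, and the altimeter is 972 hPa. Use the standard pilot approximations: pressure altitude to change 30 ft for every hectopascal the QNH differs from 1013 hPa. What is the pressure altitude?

Pressure correction = (1013 − 972) × 30 = +1230 ft.
Pressure altitude = 8770 + (+1230) = 10000 ft.

10000 ft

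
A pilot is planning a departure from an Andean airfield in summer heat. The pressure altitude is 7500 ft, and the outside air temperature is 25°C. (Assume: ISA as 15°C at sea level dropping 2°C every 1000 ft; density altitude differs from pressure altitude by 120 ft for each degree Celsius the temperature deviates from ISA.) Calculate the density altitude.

ISA temperature at 7500 ft = 15 − 2 × (7500/1000) = 0°C.
ISA deviation = 25 − 0 = +25°C.
Density altitude = 7500 + 120 × (25) = 7500 + (+3000) = 10500 ft.

10500 ft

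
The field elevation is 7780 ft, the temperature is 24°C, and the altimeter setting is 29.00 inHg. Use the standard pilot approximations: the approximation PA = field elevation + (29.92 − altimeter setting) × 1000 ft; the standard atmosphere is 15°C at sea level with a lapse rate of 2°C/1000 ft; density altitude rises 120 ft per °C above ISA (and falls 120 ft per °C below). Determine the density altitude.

11868 ft

Pressure altitude = 7780 + (29.92 − 29.00) × 1000 = 7780 + (+920) = 8700 ft.
ISA temperature at 8700 ft = 15 − 2 × (8700/1000) = -2.4°C.
ISA deviation = 24 − (-2.4) = +26.4°C.
Density altitude = 8700 + 120 × (26.4) = 11868 ft.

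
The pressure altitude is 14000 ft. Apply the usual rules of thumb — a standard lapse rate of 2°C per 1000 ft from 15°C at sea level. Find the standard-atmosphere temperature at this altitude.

ISA temperature = 15 − 2 × (14000/1000) = 15 − 28 = -13°C.

-13°C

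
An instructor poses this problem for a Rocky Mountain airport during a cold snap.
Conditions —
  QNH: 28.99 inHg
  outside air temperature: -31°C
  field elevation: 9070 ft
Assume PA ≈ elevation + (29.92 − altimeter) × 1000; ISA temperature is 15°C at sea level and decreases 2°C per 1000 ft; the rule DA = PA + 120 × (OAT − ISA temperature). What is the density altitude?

6880 ft

Pressure altitude = 9070 + (29.92 − 28.99) × 1000 = 9070 + (+930) = 10000 ft.
ISA temperature at 10000 ft = 15 − 2 × (10000/1000) = -5°C.
ISA deviation = -31 − (-5) = -26°C.
Density altitude = 10000 + 120 × (-26) = 6880 ft.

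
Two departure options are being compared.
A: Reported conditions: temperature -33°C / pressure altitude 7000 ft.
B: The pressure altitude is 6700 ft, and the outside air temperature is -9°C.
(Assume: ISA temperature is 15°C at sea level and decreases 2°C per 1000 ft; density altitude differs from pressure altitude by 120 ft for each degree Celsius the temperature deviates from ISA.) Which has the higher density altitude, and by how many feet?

A: ISA temp = 1°C, deviation -34°C, DA = 7000 + 120 × (-34) = 2920 ft.
B: ISA temp = 1.6°C, deviation -10.6°C, DA = 6700 + 120 × (-10.6) = 5428 ft.
B is higher by 5428 − 2920 = 2508 ft.

B by 2508 ft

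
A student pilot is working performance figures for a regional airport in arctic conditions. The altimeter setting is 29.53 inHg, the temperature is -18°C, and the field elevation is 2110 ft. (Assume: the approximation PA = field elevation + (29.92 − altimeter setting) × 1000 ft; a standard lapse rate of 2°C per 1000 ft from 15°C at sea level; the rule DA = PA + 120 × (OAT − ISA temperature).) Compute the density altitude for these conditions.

Pressure altitude = 2110 + (29.92 − 29.53) × 1000 = 2110 + (+390) = 2500 ft.
ISA temperature at 2500 ft = 15 − 2 × (2500/1000) = 10°C.
ISA deviation = -18 − 10 = -28°C.
Density altitude = 2500 + 120 × (-28) = -860 ft.

-860 ft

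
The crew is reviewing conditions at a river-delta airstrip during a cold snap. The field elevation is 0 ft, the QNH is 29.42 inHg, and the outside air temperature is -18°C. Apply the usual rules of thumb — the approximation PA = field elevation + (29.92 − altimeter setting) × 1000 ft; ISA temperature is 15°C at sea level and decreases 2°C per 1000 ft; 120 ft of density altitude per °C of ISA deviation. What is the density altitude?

-3340 ft

Pressure altitude = 0 + (29.92 − 29.42) × 1000 = 0 + (+500) = 500 ft.
ISA temperature at 500 ft = 15 − 2 × (500/1000) = 14°C.
ISA deviation = -18 − 14 = -32°C.
Density altitude = 500 + 120 × (-32) = -3340 ft.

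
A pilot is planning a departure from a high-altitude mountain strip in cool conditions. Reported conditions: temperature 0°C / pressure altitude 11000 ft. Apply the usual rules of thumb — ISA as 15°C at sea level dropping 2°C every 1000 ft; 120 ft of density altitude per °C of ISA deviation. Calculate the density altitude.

ISA temperature at 11000 ft = 15 − 2 × (11000/1000) = -7°C.
ISA deviation = 0 − (-7) = +7°C.
Density altitude = 11000 + 120 × (7) = 11000 + (+840) = 11840 ft.

11840 ft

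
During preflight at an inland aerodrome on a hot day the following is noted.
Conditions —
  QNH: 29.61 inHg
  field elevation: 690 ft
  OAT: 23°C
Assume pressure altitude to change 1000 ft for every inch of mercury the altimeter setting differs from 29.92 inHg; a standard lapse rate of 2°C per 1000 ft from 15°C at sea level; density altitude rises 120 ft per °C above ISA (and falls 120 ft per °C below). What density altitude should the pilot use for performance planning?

2200 ft

Pressure altitude = 690 + (29.92 − 29.61) × 1000 = 690 + (+310) = 1000 ft.
ISA temperature at 1000 ft = 15 − 2 × (1000/1000) = 13°C.
ISA deviation = 23 − 13 = +10°C.
Density altitude = 1000 + 120 × (10) = 2200 ft.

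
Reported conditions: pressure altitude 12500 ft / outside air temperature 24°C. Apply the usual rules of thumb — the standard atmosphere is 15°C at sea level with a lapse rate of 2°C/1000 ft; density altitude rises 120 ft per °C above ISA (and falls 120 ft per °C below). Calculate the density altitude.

ISA temperature at 12500 ft = 15 − 2 × (12500/1000) = -10°C.
ISA deviation = 24 − (-10) = +34°C.
Density altitude = 12500 + 120 × (34) = 12500 + (+4080) = 16580 ft.

16580 ft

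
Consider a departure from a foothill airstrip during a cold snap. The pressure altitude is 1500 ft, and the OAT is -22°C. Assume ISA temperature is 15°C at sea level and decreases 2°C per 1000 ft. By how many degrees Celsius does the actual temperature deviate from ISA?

ISA-34°C

ISA temperature at 1500 ft = 15 − 2 × (1500/1000) = 12°C.
Deviation = OAT − ISA = -22 − 12 = -34°C.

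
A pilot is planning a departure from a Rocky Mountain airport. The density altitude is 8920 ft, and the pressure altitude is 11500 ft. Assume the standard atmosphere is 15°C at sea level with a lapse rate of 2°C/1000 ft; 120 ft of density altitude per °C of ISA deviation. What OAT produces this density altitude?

Density altitude − pressure altitude = 8920 − 11500 = -2580 ft.
At 120 ft/°C that is an ISA deviation of -2580/120 = -21.5°C.
ISA temperature at 11500 ft = 15 − 2 × (11500/1000) = -8°C.
OAT = ISA + deviation = -8 + (-21.5) = -29.5°C.

-29.5°C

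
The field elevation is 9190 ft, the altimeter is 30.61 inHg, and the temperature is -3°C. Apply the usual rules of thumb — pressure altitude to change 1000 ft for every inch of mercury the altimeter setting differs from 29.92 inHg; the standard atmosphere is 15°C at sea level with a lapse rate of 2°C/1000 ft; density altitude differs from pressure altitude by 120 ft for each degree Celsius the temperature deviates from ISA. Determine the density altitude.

Pressure altitude = 9190 + (29.92 − 30.61) × 1000 = 9190 + (-690) = 8500 ft.
ISA temperature at 8500 ft = 15 − 2 × (8500/1000) = -2°C.
ISA deviation = -3 − (-2) = -1°C.
Density altitude = 8500 + 120 × (-1) = 8380 ft.

8380 ft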